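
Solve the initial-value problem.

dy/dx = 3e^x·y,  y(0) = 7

General solution: y = Ce^(3e^x)
Applying IC y(0) = 7:
Particular solution: y = 7e^(3(e^x - 1))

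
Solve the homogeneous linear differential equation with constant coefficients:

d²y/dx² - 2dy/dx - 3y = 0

Characteristic equation: r² - 2r - 3 = 0
Roots: r = 3, -1 (distinct real)
General solution: y = C₁e^(3x) + C₂e^(-x)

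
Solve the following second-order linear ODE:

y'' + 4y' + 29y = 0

Characteristic equation: r² + 4r + 29 = 0
Roots: r = -2 ± 5i (complex conjugates)
General solution: y = e^(-2x)(C₁cos(5x) + C₂sin(5x))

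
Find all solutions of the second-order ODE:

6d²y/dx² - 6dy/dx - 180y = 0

Characteristic equation: 6r² - 6r - 180 = 0
Divide by 6: r² - r - 30 = 0
Roots: r = 6, -5 (distinct real)
General solution: y = C₁e^(6x) + C₂e^(-5x)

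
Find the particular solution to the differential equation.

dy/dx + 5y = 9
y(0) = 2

General solution: y = 9/5 + Ce^(-5x)
Applying y(0) = 2: C = 2 - 9/5 = 1/5
Particular solution: y = 9/5 + (1/5)e^(-5x)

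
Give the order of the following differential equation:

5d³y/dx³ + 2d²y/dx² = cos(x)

The order is 3 (highest derivative is of order 3).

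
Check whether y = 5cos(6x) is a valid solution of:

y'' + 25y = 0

Verification:
y'' = -180cos(6x)
y'' + 25y ≠ 0 (frequency mismatch: got 36 instead of 25)

No, it is not a solution.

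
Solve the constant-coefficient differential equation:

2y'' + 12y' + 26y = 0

Characteristic equation: 2r² + 12r + 26 = 0
Divide by 2: r² + 6r + 13 = 0
Roots: r = -3 ± 2i (complex conjugates)
General solution: y = e^(-3x)(C₁cos(2x) + C₂sin(2x))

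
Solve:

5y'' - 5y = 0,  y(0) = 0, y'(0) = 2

General solution: y = C₁e^x + C₂e^(-x)
Applying ICs: C₁ = 1, C₂ = -1
Particular solution: y = e^x - e^(-x)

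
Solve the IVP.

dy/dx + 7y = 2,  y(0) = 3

General solution: y = 2/7 + Ce^(-7x)
Applying y(0) = 3: C = 3 - 2/7 = 19/7
Particular solution: y = 2/7 + (19/7)e^(-7x)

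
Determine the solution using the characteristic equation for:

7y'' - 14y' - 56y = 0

Characteristic equation: 7r² - 14r - 56 = 0
Divide by 7: r² - 2r - 8 = 0
Roots: r = 4, -2 (distinct real)
General solution: y = C₁e^(4x) + C₂e^(-2x)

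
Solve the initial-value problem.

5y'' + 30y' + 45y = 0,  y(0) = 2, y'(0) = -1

General solution: y = (C₁ + C₂x)e^(-3x)
Repeated root r = -3
Applying ICs: C₁ = 2, C₂ = 5
Particular solution: y = (2 + 5x)e^(-3x)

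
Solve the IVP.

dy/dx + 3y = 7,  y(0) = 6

General solution: y = 7/3 + Ce^(-3x)
Applying y(0) = 6: C = 6 - 7/3 = 11/3
Particular solution: y = 7/3 + (11/3)e^(-3x)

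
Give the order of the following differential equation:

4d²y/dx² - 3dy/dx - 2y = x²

The order is 2 (highest derivative is of order 2).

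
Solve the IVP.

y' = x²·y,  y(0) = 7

General solution: y = Ce^(x³/3)
Applying IC y(0) = 7:
Particular solution: y = 7e^(x³/3)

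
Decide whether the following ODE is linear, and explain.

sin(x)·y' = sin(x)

Linear (y and its derivatives appear to the first power only, no products of y terms)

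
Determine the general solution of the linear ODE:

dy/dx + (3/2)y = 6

Using integrating factor method:

General solution: y = 4 + Ce^(-3x/2)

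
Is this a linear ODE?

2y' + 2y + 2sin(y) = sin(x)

No. Nonlinear (sin(y) is nonlinear in y)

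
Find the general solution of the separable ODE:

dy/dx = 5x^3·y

Separating variables and integrating:
ln|y| = 5x^4/4 + C

General solution: y = Ce^(5x^4/4)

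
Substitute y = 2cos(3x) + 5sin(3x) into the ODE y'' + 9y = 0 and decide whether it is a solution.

Verification:
y'' = -18cos(3x) - 45sin(3x)
y'' + 9y = 0 ✓

Yes, it is a solution.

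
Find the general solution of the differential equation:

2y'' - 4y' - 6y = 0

Characteristic equation: 2r² - 4r - 6 = 0
Divide by 2: r² - 2r - 3 = 0
Roots: r = 3, -1 (distinct real)
General solution: y = C₁e^(3x) + C₂e^(-x)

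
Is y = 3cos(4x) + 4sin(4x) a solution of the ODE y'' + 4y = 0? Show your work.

Verification:
y'' = -48cos(4x) - 64sin(4x)
y'' + 4y ≠ 0 (frequency mismatch: got 16 instead of 4)

No, it is not a solution.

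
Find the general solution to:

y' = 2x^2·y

Separating variables and integrating:
ln|y| = 2x^3/3 + C

General solution: y = Ce^(2x^3/3)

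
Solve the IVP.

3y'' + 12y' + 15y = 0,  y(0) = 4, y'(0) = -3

General solution: y = e^(-2x)(C₁cos(x) + C₂sin(x))
Complex roots r = -2 ± i
Applying ICs: C₁ = 4, C₂ = 5
Particular solution: y = e^(-2x)(4cos(x) + 5sin(x))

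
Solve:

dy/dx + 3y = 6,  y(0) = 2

General solution: y = 2 + Ce^(-3x)
Applying y(0) = 2: C = 2 - 2 = 0
Particular solution: y = 2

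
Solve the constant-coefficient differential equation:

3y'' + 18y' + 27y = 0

Characteristic equation: 3r² + 18r + 27 = 0
Divide by 3: r² + 6r + 9 = 0
Factored: (r + 3)² = 0
Repeated root: r = -3
General solution: y = (C₁ + C₂x)e^(-3x)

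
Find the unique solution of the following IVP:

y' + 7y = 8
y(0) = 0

General solution: y = 8/7 + Ce^(-7x)
Applying y(0) = 0: C = 0 - 8/7 = -8/7
Particular solution: y = 8/7 - (8/7)e^(-7x)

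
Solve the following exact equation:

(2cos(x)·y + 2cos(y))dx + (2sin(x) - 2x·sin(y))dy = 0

Verify exactness: ∂M/∂y = ∂N/∂x ✓
Find F(x,y) such that ∂F/∂x = M, ∂F/∂y = N
Solution: 2sin(x)·y + 2x·cos(y) = C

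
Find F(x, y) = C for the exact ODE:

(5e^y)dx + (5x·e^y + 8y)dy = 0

Verify exactness: ∂M/∂y = ∂N/∂x ✓
Find F(x,y) such that ∂F/∂x = M, ∂F/∂y = N
Solution: 5x·e^y + 4y² = C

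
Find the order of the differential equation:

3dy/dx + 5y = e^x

The order is 1 (highest derivative is of order 1).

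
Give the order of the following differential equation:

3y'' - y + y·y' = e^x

The order is 2 (highest derivative is of order 2).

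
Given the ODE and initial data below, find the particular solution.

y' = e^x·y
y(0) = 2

General solution: y = Ce^(e^x)
Applying IC y(0) = 2:
Particular solution: y = 2e^(e^x - 1)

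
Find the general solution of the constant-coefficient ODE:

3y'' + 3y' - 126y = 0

Characteristic equation: 3r² + 3r - 126 = 0
Divide by 3: r² + r - 42 = 0
Roots: r = 6, -7 (distinct real)
General solution: y = C₁e^(6x) + C₂e^(-7x)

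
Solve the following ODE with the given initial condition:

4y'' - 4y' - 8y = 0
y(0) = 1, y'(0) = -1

General solution: y = C₁e^(2x) + C₂e^(-x)
Applying ICs: C₁ = 0, C₂ = 1
Particular solution: y = e^(-x)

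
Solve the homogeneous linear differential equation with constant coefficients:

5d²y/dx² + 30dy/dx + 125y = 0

Characteristic equation: 5r² + 30r + 125 = 0
Divide by 5: r² + 6r + 25 = 0
Roots: r = -3 ± 4i (complex conjugates)
General solution: y = e^(-3x)(C₁cos(4x) + C₂sin(4x))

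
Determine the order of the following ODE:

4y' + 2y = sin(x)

The order is 1 (highest derivative is of order 1).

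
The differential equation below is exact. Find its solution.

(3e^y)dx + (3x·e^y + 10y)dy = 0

Verify exactness: ∂M/∂y = ∂N/∂x ✓
Find F(x,y) such that ∂F/∂x = M, ∂F/∂y = N
Solution: 3x·e^y + 5y² = C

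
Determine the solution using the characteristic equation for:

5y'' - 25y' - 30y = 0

Characteristic equation: 5r² - 25r - 30 = 0
Divide by 5: r² - 5r - 6 = 0
Roots: r = 6, -1 (distinct real)
General solution: y = C₁e^(6x) + C₂e^(-x)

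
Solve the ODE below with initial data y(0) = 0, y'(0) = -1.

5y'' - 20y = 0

General solution: y = C₁e^(2x) + C₂e^(-2x)
Applying ICs: C₁ = -1/4, C₂ = 1/4
Particular solution: y = -(1/4)e^(2x) + (1/4)e^(-2x)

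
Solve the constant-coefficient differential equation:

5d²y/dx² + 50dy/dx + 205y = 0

Characteristic equation: 5r² + 50r + 205 = 0
Divide by 5: r² + 10r + 41 = 0
Roots: r = -5 ± 4i (complex conjugates)
General solution: y = e^(-5x)(C₁cos(4x) + C₂sin(4x))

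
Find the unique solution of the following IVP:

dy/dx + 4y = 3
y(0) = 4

General solution: y = 3/4 + Ce^(-4x)
Applying y(0) = 4: C = 4 - 3/4 = 13/4
Particular solution: y = 3/4 + (13/4)e^(-4x)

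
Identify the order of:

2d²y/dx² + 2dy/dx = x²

The order is 2 (highest derivative is of order 2).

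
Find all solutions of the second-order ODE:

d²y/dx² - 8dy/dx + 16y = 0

Characteristic equation: r² - 8r + 16 = 0
Factored: (r - 4)² = 0
Repeated root: r = 4
General solution: y = (C₁ + C₂x)e^(4x)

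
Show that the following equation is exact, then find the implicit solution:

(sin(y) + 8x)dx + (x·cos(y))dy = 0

Verify exactness: ∂M/∂y = ∂N/∂x ✓
Find F(x,y) such that ∂F/∂x = M, ∂F/∂y = N
Solution: x·sin(y) + 4x² = C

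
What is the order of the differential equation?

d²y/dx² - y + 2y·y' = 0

The order is 2 (highest derivative is of order 2).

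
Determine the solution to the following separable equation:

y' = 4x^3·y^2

Separating variables and integrating:
-1/y = x^4 + C

General solution: y^-1 = -x^4 + C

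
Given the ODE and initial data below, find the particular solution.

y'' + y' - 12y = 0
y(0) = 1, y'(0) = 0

General solution: y = C₁e^(3x) + C₂e^(-4x)
Applying ICs: C₁ = 4/7, C₂ = 3/7
Particular solution: y = (4/7)e^(3x) + (3/7)e^(-4x)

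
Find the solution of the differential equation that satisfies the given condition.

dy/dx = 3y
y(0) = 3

General solution: y = Ce^(3x)
Applying IC y(0) = 3:
Particular solution: y = 3e^(3x)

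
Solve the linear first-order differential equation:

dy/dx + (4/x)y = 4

Using integrating factor method:

General solution: y = (4/5)x + Cx^(-4)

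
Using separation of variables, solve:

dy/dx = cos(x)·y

Separating variables and integrating:
ln|y| = sin(x) + C

General solution: y = Ce^(sin(x))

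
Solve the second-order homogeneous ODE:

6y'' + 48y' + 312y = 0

Characteristic equation: 6r² + 48r + 312 = 0
Divide by 6: r² + 8r + 52 = 0
Roots: r = -4 ± 6i (complex conjugates)
General solution: y = e^(-4x)(C₁cos(6x) + C₂sin(6x))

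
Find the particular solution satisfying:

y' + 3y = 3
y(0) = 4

General solution: y = 1 + Ce^(-3x)
Applying y(0) = 4: C = 4 - 1 = 3
Particular solution: y = 1 + 3e^(-3x)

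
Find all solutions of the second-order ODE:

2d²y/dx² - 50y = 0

Characteristic equation: 2r² - 50 = 0
Divide by 2: r² - 25 = 0
Roots: r = 5, -5 (distinct real)
General solution: y = C₁e^(5x) + C₂e^(-5x)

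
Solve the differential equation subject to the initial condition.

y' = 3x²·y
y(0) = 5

General solution: y = Ce^(x³)
Applying IC y(0) = 5:
Particular solution: y = 5e^(x³)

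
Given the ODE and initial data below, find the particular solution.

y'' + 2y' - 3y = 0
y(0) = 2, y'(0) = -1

General solution: y = C₁e^x + C₂e^(-3x)
Applying ICs: C₁ = 5/4, C₂ = 3/4
Particular solution: y = (5/4)e^x + (3/4)e^(-3x)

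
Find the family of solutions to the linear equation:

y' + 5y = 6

Using integrating factor method:

General solution: y = 6/5 + Ce^(-5x)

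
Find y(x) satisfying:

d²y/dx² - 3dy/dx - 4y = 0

Characteristic equation: r² - 3r - 4 = 0
Roots: r = 4, -1 (distinct real)
General solution: y = C₁e^(4x) + C₂e^(-x)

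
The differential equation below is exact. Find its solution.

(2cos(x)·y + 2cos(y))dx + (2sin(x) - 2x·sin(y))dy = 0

Verify exactness: ∂M/∂y = ∂N/∂x ✓
Find F(x,y) such that ∂F/∂x = M, ∂F/∂y = N
Solution: 2sin(x)·y + 2x·cos(y) = C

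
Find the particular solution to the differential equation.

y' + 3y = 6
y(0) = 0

General solution: y = 2 + Ce^(-3x)
Applying y(0) = 0: C = 0 - 2 = -2
Particular solution: y = 2 - 2e^(-3x)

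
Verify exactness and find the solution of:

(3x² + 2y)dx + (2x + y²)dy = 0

Verify exactness: ∂M/∂y = ∂N/∂x ✓
Find F(x,y) such that ∂F/∂x = M, ∂F/∂y = N
Solution: x³ + 2xy + y³/3 = C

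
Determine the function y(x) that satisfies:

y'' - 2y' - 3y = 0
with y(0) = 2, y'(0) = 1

General solution: y = C₁e^(3x) + C₂e^(-x)
Applying ICs: C₁ = 3/4, C₂ = 5/4
Particular solution: y = (3/4)e^(3x) + (5/4)e^(-x)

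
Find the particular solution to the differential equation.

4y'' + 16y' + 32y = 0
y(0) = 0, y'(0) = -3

General solution: y = e^(-2x)(C₁cos(2x) + C₂sin(2x))
Complex roots r = -2 ± 2i
Applying ICs: C₁ = 0, C₂ = -3/2
Particular solution: y = e^(-2x)(-(3/2)sin(2x))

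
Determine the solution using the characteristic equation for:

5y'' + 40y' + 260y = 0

Characteristic equation: 5r² + 40r + 260 = 0
Divide by 5: r² + 8r + 52 = 0
Roots: r = -4 ± 6i (complex conjugates)
General solution: y = e^(-4x)(C₁cos(6x) + C₂sin(6x))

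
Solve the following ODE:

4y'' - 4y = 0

Characteristic equation: 4r² - 4 = 0
Divide by 4: r² - 1 = 0
Roots: r = 1, -1 (distinct real)
General solution: y = C₁e^x + C₂e^(-x)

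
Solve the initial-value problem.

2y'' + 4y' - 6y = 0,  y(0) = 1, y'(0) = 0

General solution: y = C₁e^x + C₂e^(-3x)
Applying ICs: C₁ = 3/4, C₂ = 1/4
Particular solution: y = (3/4)e^x + (1/4)e^(-3x)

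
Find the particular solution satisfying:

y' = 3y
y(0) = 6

General solution: y = Ce^(3x)
Applying IC y(0) = 6:
Particular solution: y = 6e^(3x)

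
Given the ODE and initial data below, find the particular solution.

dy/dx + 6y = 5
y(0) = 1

General solution: y = 5/6 + Ce^(-6x)
Applying y(0) = 1: C = 1 - 5/6 = 1/6
Particular solution: y = 5/6 + (1/6)e^(-6x)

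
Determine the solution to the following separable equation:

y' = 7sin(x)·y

Separating variables and integrating:
ln|y| = -7cos(x) + C

General solution: y = Ce^(-7cos(x))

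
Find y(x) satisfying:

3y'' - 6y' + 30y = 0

Characteristic equation: 3r² - 6r + 30 = 0
Divide by 3: r² - 2r + 10 = 0
Roots: r = 1 ± 3i (complex conjugates)
General solution: y = e^x(C₁cos(3x) + C₂sin(3x))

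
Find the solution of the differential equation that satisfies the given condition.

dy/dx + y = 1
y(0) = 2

General solution: y = 1 + Ce^(-x)
Applying y(0) = 2: C = 2 - 1 = 1
Particular solution: y = 1 + e^(-x)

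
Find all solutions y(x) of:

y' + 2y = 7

Using integrating factor method:

General solution: y = 7/2 + Ce^(-2x)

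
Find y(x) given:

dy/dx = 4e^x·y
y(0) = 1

General solution: y = Ce^(4e^x)
Applying IC y(0) = 1:
Particular solution: y = e^(4(e^x - 1))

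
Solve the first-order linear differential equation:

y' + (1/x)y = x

Using integrating factor method:

General solution: y = (1/3)x^2 + C/x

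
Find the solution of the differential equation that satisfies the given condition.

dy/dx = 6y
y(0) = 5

General solution: y = Ce^(6x)
Applying IC y(0) = 5:
Particular solution: y = 5e^(6x)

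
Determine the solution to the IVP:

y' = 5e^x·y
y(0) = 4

General solution: y = Ce^(5e^x)
Applying IC y(0) = 4:
Particular solution: y = 4e^(5(e^x - 1))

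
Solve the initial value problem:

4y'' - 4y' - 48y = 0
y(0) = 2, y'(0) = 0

General solution: y = C₁e^(4x) + C₂e^(-3x)
Applying ICs: C₁ = 6/7, C₂ = 8/7
Particular solution: y = (6/7)e^(4x) + (8/7)e^(-3x)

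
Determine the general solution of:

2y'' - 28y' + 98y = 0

Characteristic equation: 2r² - 28r + 98 = 0
Divide by 2: r² - 14r + 49 = 0
Factored: (r - 7)² = 0
Repeated root: r = 7
General solution: y = (C₁ + C₂x)e^(7x)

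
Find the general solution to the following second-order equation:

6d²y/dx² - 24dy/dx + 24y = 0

Characteristic equation: 6r² - 24r + 24 = 0
Divide by 6: r² - 4r + 4 = 0
Factored: (r - 2)² = 0
Repeated root: r = 2
General solution: y = (C₁ + C₂x)e^(2x)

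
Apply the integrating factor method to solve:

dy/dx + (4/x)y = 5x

Using integrating factor method:

General solution: y = (5/6)x^2 + Cx^(-4)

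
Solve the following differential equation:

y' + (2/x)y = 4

Using integrating factor method:

General solution: y = (4/3)x + Cx^(-2)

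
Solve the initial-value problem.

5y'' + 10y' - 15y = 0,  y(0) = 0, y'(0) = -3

General solution: y = C₁e^x + C₂e^(-3x)
Applying ICs: C₁ = -3/4, C₂ = 3/4
Particular solution: y = -(3/4)e^x + (3/4)e^(-3x)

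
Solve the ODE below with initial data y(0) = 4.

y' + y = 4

General solution: y = 4 + Ce^(-x)
Applying y(0) = 4: C = 4 - 4 = 0
Particular solution: y = 4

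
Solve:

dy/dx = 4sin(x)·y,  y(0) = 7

General solution: y = Ce^(-4cos(x))
Applying IC y(0) = 7:
Particular solution: y = 7e^(4(1-cos(x)))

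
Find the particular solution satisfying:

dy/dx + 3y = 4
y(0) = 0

General solution: y = 4/3 + Ce^(-3x)
Applying y(0) = 0: C = 0 - 4/3 = -4/3
Particular solution: y = 4/3 - (4/3)e^(-3x)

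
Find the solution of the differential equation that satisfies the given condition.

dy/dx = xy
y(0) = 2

General solution: y = Ce^(x²/2)
Applying IC y(0) = 2:
Particular solution: y = 2e^(x²/2)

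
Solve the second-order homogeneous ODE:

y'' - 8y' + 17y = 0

Characteristic equation: r² - 8r + 17 = 0
Roots: r = 4 ± i (complex conjugates)
General solution: y = e^(4x)(C₁cos(x) + C₂sin(x))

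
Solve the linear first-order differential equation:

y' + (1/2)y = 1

Using integrating factor method:

General solution: y = 2 + Ce^(-x/2)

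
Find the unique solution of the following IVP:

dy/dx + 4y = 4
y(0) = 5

General solution: y = 1 + Ce^(-4x)
Applying y(0) = 5: C = 5 - 1 = 4
Particular solution: y = 1 + 4e^(-4x)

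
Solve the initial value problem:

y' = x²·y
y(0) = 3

General solution: y = Ce^(x³/3)
Applying IC y(0) = 3:
Particular solution: y = 3e^(x³/3)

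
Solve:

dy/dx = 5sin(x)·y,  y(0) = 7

General solution: y = Ce^(-5cos(x))
Applying IC y(0) = 7:
Particular solution: y = 7e^(5(1-cos(x)))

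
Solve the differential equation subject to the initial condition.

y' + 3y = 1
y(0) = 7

General solution: y = 1/3 + Ce^(-3x)
Applying y(0) = 7: C = 7 - 1/3 = 20/3
Particular solution: y = 1/3 + (20/3)e^(-3x)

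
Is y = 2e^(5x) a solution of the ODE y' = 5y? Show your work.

Verification:
y = 2e^(5x)
y' = 10e^(5x)
5y = 10e^(5x)
y' = 5y ✓

Yes, it is a solution.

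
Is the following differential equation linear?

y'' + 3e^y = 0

No. Nonlinear (e^y is nonlinear in y)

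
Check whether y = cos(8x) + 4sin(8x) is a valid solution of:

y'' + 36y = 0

Verification:
y'' = -64cos(8x) - 256sin(8x)
y'' + 36y ≠ 0 (frequency mismatch: got 64 instead of 36)

No, it is not a solution.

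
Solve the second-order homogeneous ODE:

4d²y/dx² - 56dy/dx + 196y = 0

Characteristic equation: 4r² - 56r + 196 = 0
Divide by 4: r² - 14r + 49 = 0
Factored: (r - 7)² = 0
Repeated root: r = 7
General solution: y = (C₁ + C₂x)e^(7x)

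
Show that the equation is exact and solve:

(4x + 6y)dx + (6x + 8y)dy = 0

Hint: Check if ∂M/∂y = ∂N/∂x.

Verify exactness: ∂M/∂y = ∂N/∂x ✓
Find F(x,y) such that ∂F/∂x = M, ∂F/∂y = N
Solution: 2x² + 6xy + 4y² = C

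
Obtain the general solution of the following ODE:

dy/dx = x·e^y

Separating variables and integrating:
-e^(-y) = x²/2 + C

General solution: y = -ln(C - x²/2)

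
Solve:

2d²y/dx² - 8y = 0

Characteristic equation: 2r² - 8 = 0
Divide by 2: r² - 4 = 0
Roots: r = 2, -2 (distinct real)
General solution: y = C₁e^(2x) + C₂e^(-2x)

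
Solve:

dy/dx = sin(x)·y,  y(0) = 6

General solution: y = Ce^(-cos(x))
Applying IC y(0) = 6:
Particular solution: y = 6e^(1-cos(x))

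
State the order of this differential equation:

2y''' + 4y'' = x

The order is 3 (highest derivative is of order 3).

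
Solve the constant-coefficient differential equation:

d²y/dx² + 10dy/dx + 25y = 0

Characteristic equation: r² + 10r + 25 = 0
Factored: (r + 5)² = 0
Repeated root: r = -5
General solution: y = (C₁ + C₂x)e^(-5x)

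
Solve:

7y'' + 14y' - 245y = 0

Characteristic equation: 7r² + 14r - 245 = 0
Divide by 7: r² + 2r - 35 = 0
Roots: r = 5, -7 (distinct real)
General solution: y = C₁e^(5x) + C₂e^(-7x)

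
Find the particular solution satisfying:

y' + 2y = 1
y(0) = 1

General solution: y = 1/2 + Ce^(-2x)
Applying y(0) = 1: C = 1 - 1/2 = 1/2
Particular solution: y = 1/2 + (1/2)e^(-2x)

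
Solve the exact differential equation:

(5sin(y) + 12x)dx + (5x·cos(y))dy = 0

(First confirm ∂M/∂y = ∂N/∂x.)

Verify exactness: ∂M/∂y = ∂N/∂x ✓
Find F(x,y) such that ∂F/∂x = M, ∂F/∂y = N
Solution: 5x·sin(y) + 6x² = C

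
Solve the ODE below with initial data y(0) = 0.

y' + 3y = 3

General solution: y = 1 + Ce^(-3x)
Applying y(0) = 0: C = 0 - 1 = -1
Particular solution: y = 1 - e^(-3x)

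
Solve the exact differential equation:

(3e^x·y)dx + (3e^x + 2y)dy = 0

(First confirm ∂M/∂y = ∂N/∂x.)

Verify exactness: ∂M/∂y = ∂N/∂x ✓
Find F(x,y) such that ∂F/∂x = M, ∂F/∂y = N
Solution: 3e^x·y + y² = C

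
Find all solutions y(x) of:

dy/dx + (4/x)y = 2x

Using integrating factor method:

General solution: y = (1/3)x^2 + Cx^(-4)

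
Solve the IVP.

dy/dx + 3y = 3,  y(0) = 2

General solution: y = 1 + Ce^(-3x)
Applying y(0) = 2: C = 2 - 1 = 1
Particular solution: y = 1 + e^(-3x)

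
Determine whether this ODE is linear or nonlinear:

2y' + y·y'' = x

Nonlinear (y·y'' term)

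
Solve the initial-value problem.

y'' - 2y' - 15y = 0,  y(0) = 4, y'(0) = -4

General solution: y = C₁e^(5x) + C₂e^(-3x)
Applying ICs: C₁ = 1, C₂ = 3
Particular solution: y = e^(5x) + 3e^(-3x)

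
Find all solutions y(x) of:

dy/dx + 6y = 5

Using integrating factor method:

General solution: y = 5/6 + Ce^(-6x)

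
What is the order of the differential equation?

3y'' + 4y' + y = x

The order is 2 (highest derivative is of order 2).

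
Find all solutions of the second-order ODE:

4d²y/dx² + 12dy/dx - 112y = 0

Characteristic equation: 4r² + 12r - 112 = 0
Divide by 4: r² + 3r - 28 = 0
Roots: r = 4, -7 (distinct real)
General solution: y = C₁e^(4x) + C₂e^(-7x)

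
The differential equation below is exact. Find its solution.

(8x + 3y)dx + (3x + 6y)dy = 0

Verify exactness: ∂M/∂y = ∂N/∂x ✓
Find F(x,y) such that ∂F/∂x = M, ∂F/∂y = N
Solution: 4x² + 3xy + 3y² = C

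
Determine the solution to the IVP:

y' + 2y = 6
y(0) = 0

General solution: y = 3 + Ce^(-2x)
Applying y(0) = 0: C = 0 - 3 = -3
Particular solution: y = 3 - 3e^(-2x)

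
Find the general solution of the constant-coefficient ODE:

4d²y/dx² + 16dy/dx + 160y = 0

Characteristic equation: 4r² + 16r + 160 = 0
Divide by 4: r² + 4r + 40 = 0
Roots: r = -2 ± 6i (complex conjugates)
General solution: y = e^(-2x)(C₁cos(6x) + C₂sin(6x))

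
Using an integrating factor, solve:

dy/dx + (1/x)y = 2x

Using integrating factor method:

General solution: y = (2/3)x^2 + C/x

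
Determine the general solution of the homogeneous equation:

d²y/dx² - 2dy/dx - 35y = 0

Characteristic equation: r² - 2r - 35 = 0
Roots: r = 7, -5 (distinct real)
General solution: y = C₁e^(7x) + C₂e^(-5x)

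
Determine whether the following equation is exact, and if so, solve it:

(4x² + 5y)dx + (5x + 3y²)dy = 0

Verify exactness: ∂M/∂y = ∂N/∂x ✓
Find F(x,y) such that ∂F/∂x = M, ∂F/∂y = N
Solution: 4x³/3 + 5xy + y³ = C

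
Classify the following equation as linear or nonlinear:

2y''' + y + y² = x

Nonlinear (y² term)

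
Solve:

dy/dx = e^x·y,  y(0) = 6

General solution: y = Ce^(e^x)
Applying IC y(0) = 6:
Particular solution: y = 6e^(e^x - 1)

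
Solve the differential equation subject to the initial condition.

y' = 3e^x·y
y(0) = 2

General solution: y = Ce^(3e^x)
Applying IC y(0) = 2:
Particular solution: y = 2e^(3(e^x - 1))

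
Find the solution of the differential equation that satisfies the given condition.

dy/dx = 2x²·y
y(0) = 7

General solution: y = Ce^(2x³/3)
Applying IC y(0) = 7:
Particular solution: y = 7e^(2x³/3)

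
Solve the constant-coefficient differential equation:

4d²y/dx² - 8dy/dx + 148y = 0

Characteristic equation: 4r² - 8r + 148 = 0
Divide by 4: r² - 2r + 37 = 0
Roots: r = 1 ± 6i (complex conjugates)
General solution: y = e^x(C₁cos(6x) + C₂sin(6x))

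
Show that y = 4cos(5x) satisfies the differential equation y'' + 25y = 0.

Verification:
y'' = -100cos(5x)
y'' + 25y = 0 ✓

Yes, it is a solution.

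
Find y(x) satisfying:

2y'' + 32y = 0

Characteristic equation: 2r² + 32 = 0
Divide by 2: r² + 16 = 0
Roots: r = ±4i (complex conjugates)
General solution: y = C₁cos(4x) + C₂sin(4x)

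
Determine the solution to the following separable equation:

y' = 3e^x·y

Separating variables and integrating:
ln|y| = 3e^x + C

General solution: y = Ce^(3e^x)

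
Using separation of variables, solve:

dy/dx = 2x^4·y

Separating variables and integrating:
ln|y| = 2x^5/5 + C

General solution: y = Ce^(2x^5/5)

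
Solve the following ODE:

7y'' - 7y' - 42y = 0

Characteristic equation: 7r² - 7r - 42 = 0
Divide by 7: r² - r - 6 = 0
Roots: r = 3, -2 (distinct real)
General solution: y = C₁e^(3x) + C₂e^(-2x)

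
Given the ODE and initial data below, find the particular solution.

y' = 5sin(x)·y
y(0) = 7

General solution: y = Ce^(-5cos(x))
Applying IC y(0) = 7:
Particular solution: y = 7e^(5(1-cos(x)))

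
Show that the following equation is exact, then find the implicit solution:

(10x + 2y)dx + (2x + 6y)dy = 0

Verify exactness: ∂M/∂y = ∂N/∂x ✓
Find F(x,y) such that ∂F/∂x = M, ∂F/∂y = N
Solution: 5x² + 2xy + 3y² = C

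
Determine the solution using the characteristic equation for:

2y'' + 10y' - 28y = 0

Characteristic equation: 2r² + 10r - 28 = 0
Divide by 2: r² + 5r - 14 = 0
Roots: r = 2, -7 (distinct real)
General solution: y = C₁e^(2x) + C₂e^(-7x)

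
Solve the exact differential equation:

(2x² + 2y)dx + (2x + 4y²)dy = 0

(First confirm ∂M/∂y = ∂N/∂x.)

Verify exactness: ∂M/∂y = ∂N/∂x ✓
Find F(x,y) such that ∂F/∂x = M, ∂F/∂y = N
Solution: 2x³/3 + 2xy + 4y³/3 = C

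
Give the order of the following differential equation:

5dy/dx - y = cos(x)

The order is 1 (highest derivative is of order 1).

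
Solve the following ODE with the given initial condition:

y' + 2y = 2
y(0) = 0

General solution: y = 1 + Ce^(-2x)
Applying y(0) = 0: C = 0 - 1 = -1
Particular solution: y = 1 - e^(-2x)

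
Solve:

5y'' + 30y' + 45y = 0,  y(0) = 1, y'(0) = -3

General solution: y = (C₁ + C₂x)e^(-3x)
Repeated root r = -3
Applying ICs: C₁ = 1, C₂ = 0
Particular solution: y = e^(-3x)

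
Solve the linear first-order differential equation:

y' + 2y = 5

Using integrating factor method:

General solution: y = 5/2 + Ce^(-2x)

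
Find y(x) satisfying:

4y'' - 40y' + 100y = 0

Characteristic equation: 4r² - 40r + 100 = 0
Divide by 4: r² - 10r + 25 = 0
Factored: (r - 5)² = 0
Repeated root: r = 5
General solution: y = (C₁ + C₂x)e^(5x)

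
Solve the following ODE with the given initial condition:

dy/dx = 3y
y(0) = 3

General solution: y = Ce^(3x)
Applying IC y(0) = 3:
Particular solution: y = 3e^(3x)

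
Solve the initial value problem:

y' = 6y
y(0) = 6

General solution: y = Ce^(6x)
Applying IC y(0) = 6:
Particular solution: y = 6e^(6x)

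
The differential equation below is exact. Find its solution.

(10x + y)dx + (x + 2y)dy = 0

Verify exactness: ∂M/∂y = ∂N/∂x ✓
Find F(x,y) such that ∂F/∂x = M, ∂F/∂y = N
Solution: 5x² + xy + y² = C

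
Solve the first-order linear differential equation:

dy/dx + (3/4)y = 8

Using integrating factor method:

General solution: y = 32/3 + Ce^(-3x/4)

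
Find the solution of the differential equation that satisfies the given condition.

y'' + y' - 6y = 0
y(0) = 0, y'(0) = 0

General solution: y = C₁e^(2x) + C₂e^(-3x)
Applying ICs: C₁ = 0, C₂ = 0
Particular solution: y = 0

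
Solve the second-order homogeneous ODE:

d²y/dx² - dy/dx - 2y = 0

Characteristic equation: r² - r - 2 = 0
Roots: r = 2, -1 (distinct real)
General solution: y = C₁e^(2x) + C₂e^(-x)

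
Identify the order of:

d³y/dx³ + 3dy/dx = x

The order is 3 (highest derivative is of order 3).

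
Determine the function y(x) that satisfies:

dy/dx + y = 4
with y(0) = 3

General solution: y = 4 + Ce^(-x)
Applying y(0) = 3: C = 3 - 4 = -1
Particular solution: y = 4 - e^(-x)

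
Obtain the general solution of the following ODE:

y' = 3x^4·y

Separating variables and integrating:
ln|y| = 3x^5/5 + C

General solution: y = Ce^(3x^5/5)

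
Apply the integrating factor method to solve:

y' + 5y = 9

Using integrating factor method:

General solution: y = 9/5 + Ce^(-5x)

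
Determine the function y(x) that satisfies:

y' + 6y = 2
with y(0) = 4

General solution: y = 1/3 + Ce^(-6x)
Applying y(0) = 4: C = 4 - 1/3 = 11/3
Particular solution: y = 1/3 + (11/3)e^(-6x)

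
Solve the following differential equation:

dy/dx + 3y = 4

Using integrating factor method:

General solution: y = 4/3 + Ce^(-3x)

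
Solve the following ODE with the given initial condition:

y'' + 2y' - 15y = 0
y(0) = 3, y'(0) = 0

General solution: y = C₁e^(3x) + C₂e^(-5x)
Applying ICs: C₁ = 15/8, C₂ = 9/8
Particular solution: y = (15/8)e^(3x) + (9/8)e^(-5x)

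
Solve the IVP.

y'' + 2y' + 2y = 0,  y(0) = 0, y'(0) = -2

General solution: y = e^(-x)(C₁cos(x) + C₂sin(x))
Complex roots r = -1 ± i
Applying ICs: C₁ = 0, C₂ = -2
Particular solution: y = e^(-x)(-2sin(x))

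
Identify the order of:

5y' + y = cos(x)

The order is 1 (highest derivative is of order 1).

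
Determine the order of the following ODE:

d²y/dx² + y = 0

The order is 2 (highest derivative is of order 2).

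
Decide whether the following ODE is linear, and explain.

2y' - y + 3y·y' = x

Nonlinear (product y·y')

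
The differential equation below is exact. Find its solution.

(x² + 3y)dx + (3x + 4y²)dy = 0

Verify exactness: ∂M/∂y = ∂N/∂x ✓
Find F(x,y) such that ∂F/∂x = M, ∂F/∂y = N
Solution: x³/3 + 3xy + 4y³/3 = C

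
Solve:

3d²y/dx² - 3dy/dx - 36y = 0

Characteristic equation: 3r² - 3r - 36 = 0
Divide by 3: r² - r - 12 = 0
Roots: r = 4, -3 (distinct real)
General solution: y = C₁e^(4x) + C₂e^(-3x)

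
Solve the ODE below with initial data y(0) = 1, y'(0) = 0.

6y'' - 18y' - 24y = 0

General solution: y = C₁e^(4x) + C₂e^(-x)
Applying ICs: C₁ = 1/5, C₂ = 4/5
Particular solution: y = (1/5)e^(4x) + (4/5)e^(-x)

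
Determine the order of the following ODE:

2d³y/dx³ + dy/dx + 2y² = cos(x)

The order is 3 (highest derivative is of order 3).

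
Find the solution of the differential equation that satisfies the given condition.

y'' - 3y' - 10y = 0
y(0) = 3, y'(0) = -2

General solution: y = C₁e^(5x) + C₂e^(-2x)
Applying ICs: C₁ = 4/7, C₂ = 17/7
Particular solution: y = (4/7)e^(5x) + (17/7)e^(-2x)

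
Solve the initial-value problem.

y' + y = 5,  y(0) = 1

General solution: y = 5 + Ce^(-x)
Applying y(0) = 1: C = 1 - 5 = -4
Particular solution: y = 5 - 4e^(-x)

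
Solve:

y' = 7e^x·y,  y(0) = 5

General solution: y = Ce^(7e^x)
Applying IC y(0) = 5:
Particular solution: y = 5e^(7(e^x - 1))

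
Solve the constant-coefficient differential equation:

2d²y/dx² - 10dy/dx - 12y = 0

Characteristic equation: 2r² - 10r - 12 = 0
Divide by 2: r² - 5r - 6 = 0
Roots: r = 6, -1 (distinct real)
General solution: y = C₁e^(6x) + C₂e^(-x)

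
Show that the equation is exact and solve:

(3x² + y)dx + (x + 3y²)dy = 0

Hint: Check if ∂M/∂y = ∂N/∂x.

Verify exactness: ∂M/∂y = ∂N/∂x ✓
Find F(x,y) such that ∂F/∂x = M, ∂F/∂y = N
Solution: x³ + xy + y³ = C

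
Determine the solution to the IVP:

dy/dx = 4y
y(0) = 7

General solution: y = Ce^(4x)
Applying IC y(0) = 7:
Particular solution: y = 7e^(4x)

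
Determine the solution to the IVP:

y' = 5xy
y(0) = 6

General solution: y = Ce^(5x²/2)
Applying IC y(0) = 6:
Particular solution: y = 6e^(5x²/2)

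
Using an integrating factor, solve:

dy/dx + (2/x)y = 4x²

Using integrating factor method:

General solution: y = (4/5)x^3 + Cx^(-2)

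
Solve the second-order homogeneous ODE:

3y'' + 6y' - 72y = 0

Characteristic equation: 3r² + 6r - 72 = 0
Divide by 3: r² + 2r - 24 = 0
Roots: r = 4, -6 (distinct real)
General solution: y = C₁e^(4x) + C₂e^(-6x)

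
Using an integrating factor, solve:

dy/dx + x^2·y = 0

Using integrating factor method:

General solution: y = Ce^(-x^3/3)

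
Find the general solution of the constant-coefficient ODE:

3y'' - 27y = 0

Characteristic equation: 3r² - 27 = 0
Divide by 3: r² - 9 = 0
Roots: r = 3, -3 (distinct real)
General solution: y = C₁e^(3x) + C₂e^(-3x)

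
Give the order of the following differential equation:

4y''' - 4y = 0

The order is 3 (highest derivative is of order 3).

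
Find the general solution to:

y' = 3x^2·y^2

Separating variables and integrating:
-1/y = x^3 + C

General solution: y^-1 = -x^3 + C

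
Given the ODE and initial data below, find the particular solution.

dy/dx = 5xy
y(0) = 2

General solution: y = Ce^(5x²/2)
Applying IC y(0) = 2:
Particular solution: y = 2e^(5x²/2)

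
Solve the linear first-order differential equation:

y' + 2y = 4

Using integrating factor method:

General solution: y = 2 + Ce^(-2x)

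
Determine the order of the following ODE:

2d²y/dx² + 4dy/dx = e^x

The order is 2 (highest derivative is of order 2).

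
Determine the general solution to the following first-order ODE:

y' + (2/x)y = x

Using integrating factor method:

General solution: y = (1/4)x^2 + Cx^(-2)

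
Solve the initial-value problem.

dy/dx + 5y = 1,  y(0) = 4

General solution: y = 1/5 + Ce^(-5x)
Applying y(0) = 4: C = 4 - 1/5 = 19/5
Particular solution: y = 1/5 + (19/5)e^(-5x)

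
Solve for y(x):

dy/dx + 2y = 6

Using integrating factor method:

General solution: y = 3 + Ce^(-2x)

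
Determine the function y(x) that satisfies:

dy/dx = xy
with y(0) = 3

General solution: y = Ce^(x²/2)
Applying IC y(0) = 3:
Particular solution: y = 3e^(x²/2)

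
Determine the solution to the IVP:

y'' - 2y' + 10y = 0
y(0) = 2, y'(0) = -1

General solution: y = e^x(C₁cos(3x) + C₂sin(3x))
Complex roots r = 1 ± 3i
Applying ICs: C₁ = 2, C₂ = -1
Particular solution: y = e^x(2cos(3x) - sin(3x))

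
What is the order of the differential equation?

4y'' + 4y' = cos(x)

The order is 2 (highest derivative is of order 2).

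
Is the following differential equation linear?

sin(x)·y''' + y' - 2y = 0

Yes. Linear (y and its derivatives appear to the first power only, no products of y terms)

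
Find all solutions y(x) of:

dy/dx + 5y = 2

Using integrating factor method:

General solution: y = 2/5 + Ce^(-5x)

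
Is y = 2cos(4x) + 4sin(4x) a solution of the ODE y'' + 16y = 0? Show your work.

Verification:
y'' = -32cos(4x) - 64sin(4x)
y'' + 16y = 0 ✓

Yes, it is a solution.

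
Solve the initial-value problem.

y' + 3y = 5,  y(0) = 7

General solution: y = 5/3 + Ce^(-3x)
Applying y(0) = 7: C = 7 - 5/3 = 16/3
Particular solution: y = 5/3 + (16/3)e^(-3x)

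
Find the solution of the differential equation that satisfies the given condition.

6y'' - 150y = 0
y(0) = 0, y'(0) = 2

General solution: y = C₁e^(5x) + C₂e^(-5x)
Applying ICs: C₁ = 1/5, C₂ = -1/5
Particular solution: y = (1/5)e^(5x) - (1/5)e^(-5x)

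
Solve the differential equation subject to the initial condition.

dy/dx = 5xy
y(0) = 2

General solution: y = Ce^(5x²/2)
Applying IC y(0) = 2:
Particular solution: y = 2e^(5x²/2)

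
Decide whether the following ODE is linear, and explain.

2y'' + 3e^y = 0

Nonlinear (e^y is nonlinear in y)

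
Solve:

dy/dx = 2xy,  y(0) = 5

General solution: y = Ce^(x²)
Applying IC y(0) = 5:
Particular solution: y = 5e^(x²)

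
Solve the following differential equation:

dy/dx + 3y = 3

Using integrating factor method:

General solution: y = 1 + Ce^(-3x)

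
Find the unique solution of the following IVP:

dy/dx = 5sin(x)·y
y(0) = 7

General solution: y = Ce^(-5cos(x))
Applying IC y(0) = 7:
Particular solution: y = 7e^(5(1-cos(x)))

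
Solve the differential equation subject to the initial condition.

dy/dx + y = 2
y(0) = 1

General solution: y = 2 + Ce^(-x)
Applying y(0) = 1: C = 1 - 2 = -1
Particular solution: y = 2 - e^(-x)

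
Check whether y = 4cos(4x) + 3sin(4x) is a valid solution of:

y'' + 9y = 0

Verification:
y'' = -64cos(4x) - 48sin(4x)
y'' + 9y ≠ 0 (frequency mismatch: got 16 instead of 9)

No, it is not a solution.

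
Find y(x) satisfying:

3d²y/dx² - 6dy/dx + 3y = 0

Characteristic equation: 3r² - 6r + 3 = 0
Divide by 3: r² - 2r + 1 = 0
Factored: (r - 1)² = 0
Repeated root: r = 1
General solution: y = (C₁ + C₂x)e^x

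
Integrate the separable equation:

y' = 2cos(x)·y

Separating variables and integrating:
ln|y| = 2sin(x) + C

General solution: y = Ce^(2sin(x))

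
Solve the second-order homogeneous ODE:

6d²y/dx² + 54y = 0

Characteristic equation: 6r² + 54 = 0
Divide by 6: r² + 9 = 0
Roots: r = ±3i (complex conjugates)
General solution: y = C₁cos(3x) + C₂sin(3x)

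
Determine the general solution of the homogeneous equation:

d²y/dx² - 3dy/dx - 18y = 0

Characteristic equation: r² - 3r - 18 = 0
Roots: r = 6, -3 (distinct real)
General solution: y = C₁e^(6x) + C₂e^(-3x)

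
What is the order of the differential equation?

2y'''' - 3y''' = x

The order is 4 (highest derivative is of order 4).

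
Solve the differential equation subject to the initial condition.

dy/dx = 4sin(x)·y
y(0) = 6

General solution: y = Ce^(-4cos(x))
Applying IC y(0) = 6:
Particular solution: y = 6e^(4(1-cos(x)))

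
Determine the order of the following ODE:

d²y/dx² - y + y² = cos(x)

The order is 2 (highest derivative is of order 2).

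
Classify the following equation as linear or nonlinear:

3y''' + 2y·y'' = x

Nonlinear (y·y'' term)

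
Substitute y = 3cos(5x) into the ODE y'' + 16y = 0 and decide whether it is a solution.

Verification:
y'' = -75cos(5x)
y'' + 16y ≠ 0 (frequency mismatch: got 25 instead of 16)

No, it is not a solution.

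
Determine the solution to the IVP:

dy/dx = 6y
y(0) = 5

General solution: y = Ce^(6x)
Applying IC y(0) = 5:
Particular solution: y = 5e^(6x)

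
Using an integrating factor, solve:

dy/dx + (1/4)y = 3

Using integrating factor method:

General solution: y = 12 + Ce^(-x/4)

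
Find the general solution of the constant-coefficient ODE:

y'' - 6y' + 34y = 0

Characteristic equation: r² - 6r + 34 = 0
Roots: r = 3 ± 5i (complex conjugates)
General solution: y = e^(3x)(C₁cos(5x) + C₂sin(5x))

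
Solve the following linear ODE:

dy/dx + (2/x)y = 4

Using integrating factor method:

General solution: y = (4/3)x + Cx^(-2)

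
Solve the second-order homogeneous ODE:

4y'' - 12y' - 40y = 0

Characteristic equation: 4r² - 12r - 40 = 0
Divide by 4: r² - 3r - 10 = 0
Roots: r = 5, -2 (distinct real)
General solution: y = C₁e^(5x) + C₂e^(-2x)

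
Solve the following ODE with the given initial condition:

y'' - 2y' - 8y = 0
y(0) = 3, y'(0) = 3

General solution: y = C₁e^(4x) + C₂e^(-2x)
Applying ICs: C₁ = 3/2, C₂ = 3/2
Particular solution: y = (3/2)e^(4x) + (3/2)e^(-2x)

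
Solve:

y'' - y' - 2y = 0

Characteristic equation: r² - r - 2 = 0
Roots: r = 2, -1 (distinct real)
General solution: y = C₁e^(2x) + C₂e^(-x)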